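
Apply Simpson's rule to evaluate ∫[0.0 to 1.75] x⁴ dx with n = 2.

f(x) = x⁴
a = 0.0, b = 1.75, n = 2
h = (b - a)/n = 0.875000

Simpson's rule: (h/3)[f(x₀) + 4f(x₁) + 2f(x₂) + ... + f(xₙ)]

x_0 = 0.0000, f(x_0) = 0.000000, coefficient = 1
x_1 = 0.8750, f(x_1) = 0.586182, coefficient = 4
x_2 = 1.7500, f(x_2) = 9.378906, coefficient = 1

I ≈ (0.875000/3) × 11.723633 = 3.419393
Exact value: 3.282617
Error: 0.136776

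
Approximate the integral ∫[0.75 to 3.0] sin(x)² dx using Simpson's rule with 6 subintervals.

f(x) = sin(x)²
a = 0.75, b = 3.0, n = 6
h = (b - a)/n = 0.375000

Simpson's rule: (h/3)[f(x₀) + 4f(x₁) + 2f(x₂) + ... + f(xₙ)]

x_0 = 0.7500, f(x_0) = 0.464631, coefficient = 1
x_1 = 1.1250, f(x_1) = 0.814087, coefficient = 4
x_2 = 1.5000, f(x_2) = 0.994996, coefficient = 2
x_3 = 1.8750, f(x_3) = 0.910280, coefficient = 4
x_4 = 2.2500, f(x_4) = 0.605398, coefficient = 2
x_5 = 2.6250, f(x_5) = 0.243957, coefficient = 4
x_6 = 3.0000, f(x_6) = 0.019915, coefficient = 1

I ≈ (0.375000/3) × 11.558630 = 1.444829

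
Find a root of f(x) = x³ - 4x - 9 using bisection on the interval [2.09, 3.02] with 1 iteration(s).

f(x) = x³ - 4x - 9
Initial interval: [2.09, 3.02]

Iteration 1:
  c_1 = (2.090000 + 3.020000)/2 = 2.555000
  f(c_1) = f(2.555000) = -2.540896
  f(a) × f(c) ≥ 0, new interval: [2.555000, 3.020000]

After 1 iteration(s), the approximation is c_1 = 2.555000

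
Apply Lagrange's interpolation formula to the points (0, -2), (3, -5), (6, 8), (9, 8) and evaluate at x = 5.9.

Lagrange interpolation formula:
P(x) = Σ yᵢ × Lᵢ(x)
where Lᵢ(x) = Π_{j≠i} (x - xⱼ)/(xᵢ - xⱼ)

L_0(5.9) = (5.9 - 3)/(0 - 3) × (5.9 - 6)/(0 - 6) × (5.9 - 9)/(0 - 9) = -0.005549
L_1(5.9) = (5.9 - 0)/(3 - 0) × (5.9 - 6)/(3 - 6) × (5.9 - 9)/(3 - 9) = 0.033870
L_2(5.9) = (5.9 - 0)/(6 - 0) × (5.9 - 3)/(6 - 3) × (5.9 - 9)/(6 - 9) = 0.982241
L_3(5.9) = (5.9 - 0)/(9 - 0) × (5.9 - 3)/(9 - 3) × (5.9 - 6)/(9 - 6) = -0.010562

P(5.9) = (-2)×L_0(5.9) + (-5)×L_1(5.9) + 8×L_2(5.9) + 8×L_3(5.9)
P(5.9) = 7.615179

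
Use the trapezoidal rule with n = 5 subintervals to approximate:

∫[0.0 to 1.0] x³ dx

f(x) = x³
a = 0.0, b = 1.0, n = 5
h = (b - a)/n = 0.200000

Trapezoidal rule: (h/2)[f(x₀) + 2f(x₁) + 2f(x₂) + ... + f(xₙ)]

x_0 = 0.0000, f(x_0) = 0.000000, coefficient = 1
x_1 = 0.2000, f(x_1) = 0.008000, coefficient = 2
x_2 = 0.4000, f(x_2) = 0.064000, coefficient = 2
x_3 = 0.6000, f(x_3) = 0.216000, coefficient = 2
x_4 = 0.8000, f(x_4) = 0.512000, coefficient = 2
x_5 = 1.0000, f(x_5) = 1.000000, coefficient = 1

I ≈ (0.200000/2) × 2.600000 = 0.260000
Exact value: 0.250000
Error: 0.010000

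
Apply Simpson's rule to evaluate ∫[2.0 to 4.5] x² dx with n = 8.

f(x) = x²
a = 2.0, b = 4.5, n = 8
h = (b - a)/n = 0.312500

Simpson's rule: (h/3)[f(x₀) + 4f(x₁) + 2f(x₂) + ... + f(xₙ)]

x_0 = 2.0000, f(x_0) = 4.000000, coefficient = 1
x_1 = 2.3125, f(x_1) = 5.347656, coefficient = 4
x_2 = 2.6250, f(x_2) = 6.890625, coefficient = 2
x_3 = 2.9375, f(x_3) = 8.628906, coefficient = 4
x_4 = 3.2500, f(x_4) = 10.562500, coefficient = 2
x_5 = 3.5625, f(x_5) = 12.691406, coefficient = 4
x_6 = 3.8750, f(x_6) = 15.015625, coefficient = 2
x_7 = 4.1875, f(x_7) = 17.535156, coefficient = 4
x_8 = 4.5000, f(x_8) = 20.250000, coefficient = 1

I ≈ (0.312500/3) × 266.000000 = 27.708333
Exact value: 27.708333
Error: 0.000000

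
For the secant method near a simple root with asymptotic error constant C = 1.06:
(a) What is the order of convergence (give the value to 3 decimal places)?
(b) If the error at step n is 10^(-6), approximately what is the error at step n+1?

(a) Secant method has superlinear convergence with order φ = (1+√5)/2 ≈ 1.618.
    This means |e_{n+1}| ≈ C|e_n|^1.618.

(b) With |e_n| = 10^(-6) and C = 1.06:
    |e_{n+1}| ≈ 1.06 × (10^(-6))^1.618 = 1.06 × 10^(-9.71)

(a) ≈ 1.618 (golden ratio); (b) |e_{n+1}| ≈ 2.075e-10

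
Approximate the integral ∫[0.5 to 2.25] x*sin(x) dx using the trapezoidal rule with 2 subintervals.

f(x) = x*sin(x)
a = 0.5, b = 2.25, n = 2
h = (b - a)/n = 0.875000

Trapezoidal rule: (h/2)[f(x₀) + 2f(x₁) + 2f(x₂) + ... + f(xₙ)]

x_0 = 0.5000, f(x_0) = 0.239713, coefficient = 1
x_1 = 1.3750, f(x_1) = 1.348728, coefficient = 2
x_2 = 2.2500, f(x_2) = 1.750665, coefficient = 1

I ≈ (0.875000/2) × 4.687833 = 2.050927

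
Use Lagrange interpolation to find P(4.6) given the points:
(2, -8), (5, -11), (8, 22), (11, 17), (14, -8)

Lagrange interpolation formula:
P(x) = Σ yᵢ × Lᵢ(x)
where Lᵢ(x) = Π_{j≠i} (x - xⱼ)/(xᵢ - xⱼ)

L_0(4.6) = (4.6 - 5)/(2 - 5) × (4.6 - 8)/(2 - 8) × (4.6 - 11)/(2 - 11) × (4.6 - 14)/(2 - 14) = 0.042087
L_1(4.6) = (4.6 - 2)/(5 - 2) × (4.6 - 8)/(5 - 8) × (4.6 - 11)/(5 - 11) × (4.6 - 14)/(5 - 14) = 1.094268
L_2(4.6) = (4.6 - 2)/(8 - 2) × (4.6 - 5)/(8 - 5) × (4.6 - 11)/(8 - 11) × (4.6 - 14)/(8 - 14) = -0.193106
L_3(4.6) = (4.6 - 2)/(11 - 2) × (4.6 - 5)/(11 - 5) × (4.6 - 8)/(11 - 8) × (4.6 - 14)/(11 - 14) = 0.068392
L_4(4.6) = (4.6 - 2)/(14 - 2) × (4.6 - 5)/(14 - 5) × (4.6 - 8)/(14 - 8) × (4.6 - 11)/(14 - 11) = -0.011641

P(4.6) = (-8)×L_0(4.6) + (-11)×L_1(4.6) + 22×L_2(4.6) + 17×L_3(4.6) + (-8)×L_4(4.6)
P(4.6) = -15.366196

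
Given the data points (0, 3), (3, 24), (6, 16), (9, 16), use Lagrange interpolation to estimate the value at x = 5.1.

Lagrange interpolation formula:
P(x) = Σ yᵢ × Lᵢ(x)
where Lᵢ(x) = Π_{j≠i} (x - xⱼ)/(xᵢ - xⱼ)

L_0(5.1) = (5.1 - 3)/(0 - 3) × (5.1 - 6)/(0 - 6) × (5.1 - 9)/(0 - 9) = -0.045500
L_1(5.1) = (5.1 - 0)/(3 - 0) × (5.1 - 6)/(3 - 6) × (5.1 - 9)/(3 - 9) = 0.331500
L_2(5.1) = (5.1 - 0)/(6 - 0) × (5.1 - 3)/(6 - 3) × (5.1 - 9)/(6 - 9) = 0.773500
L_3(5.1) = (5.1 - 0)/(9 - 0) × (5.1 - 3)/(9 - 3) × (5.1 - 6)/(9 - 6) = -0.059500

P(5.1) = 3×L_0(5.1) + 24×L_1(5.1) + 16×L_2(5.1) + 16×L_3(5.1)
P(5.1) = 19.243500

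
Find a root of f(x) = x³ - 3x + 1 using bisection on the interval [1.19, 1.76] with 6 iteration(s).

f(x) = x³ - 3x + 1
Initial interval: [1.19, 1.76]

Iteration 1:
  c_1 = (1.190000 + 1.760000)/2 = 1.475000
  f(c_1) = f(1.475000) = -0.215953
  f(a) × f(c) ≥ 0, new interval: [1.475000, 1.760000]
Iteration 2:
  c_2 = (1.475000 + 1.760000)/2 = 1.617500
  f(c_2) = f(1.617500) = 0.379375
  f(a) × f(c) < 0, new interval: [1.475000, 1.617500]
Iteration 3:
  c_3 = (1.475000 + 1.617500)/2 = 1.546250
  f(c_3) = f(1.546250) = 0.058162
  f(a) × f(c) < 0, new interval: [1.475000, 1.546250]
Iteration 4:
  c_4 = (1.475000 + 1.546250)/2 = 1.510625
  f(c_4) = f(1.510625) = -0.084647
  f(a) × f(c) ≥ 0, new interval: [1.510625, 1.546250]
Iteration 5:
  c_5 = (1.510625 + 1.546250)/2 = 1.528438
  f(c_5) = f(1.528438) = -0.014697
  f(a) × f(c) ≥ 0, new interval: [1.528438, 1.546250]
Iteration 6:
  c_6 = (1.528438 + 1.546250)/2 = 1.537344
  f(c_6) = f(1.537344) = 0.021367
  f(a) × f(c) < 0, new interval: [1.528438, 1.537344]

After 6 iteration(s), the approximation is c_6 = 1.537344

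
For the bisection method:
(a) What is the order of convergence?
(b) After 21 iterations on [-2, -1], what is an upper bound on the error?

(a) Bisection has linear (order 1) convergence; the error is halved each step.

(b) Error bound = (b-a)/2^n = (-1 - (-2))/2^{21}
    = 1/2^{21}

(a) 1 (linear); (b) error ≤ 4.77e-07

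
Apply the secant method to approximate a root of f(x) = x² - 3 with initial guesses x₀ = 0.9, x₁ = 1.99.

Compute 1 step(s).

f(x) = x² - 3
x₀ = 0.9, x₁ = 1.99

Secant formula: x_{n+1} = x_n - f(x_n)(x_n - x_{n-1})/(f(x_n) - f(x_{n-1}))

Iteration 1:
  f(0.900000) = -2.190000
  f(1.990000) = 0.960100
  x_2 = 1.990000 - 0.960100×(1.990000 - 0.900000)/(0.960100 - (-2.190000))
       = 1.657785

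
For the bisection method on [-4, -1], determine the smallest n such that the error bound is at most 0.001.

We need (b-a)/2^n ≤ 0.001
(-1 - (-4))/2^n ≤ 0.001
3/2^n ≤ 0.001
2^n ≥ 3000
n ≥ log₂(3000) = 11.55
n ≥ 12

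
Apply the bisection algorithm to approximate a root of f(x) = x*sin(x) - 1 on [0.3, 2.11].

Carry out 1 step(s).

f(x) = x*sin(x) - 1
Initial interval: [0.3, 2.11]

Iteration 1:
  c_1 = (0.300000 + 2.110000)/2 = 1.205000
  f(c_1) = f(1.205000) = 0.125276
  f(a) × f(c) < 0, new interval: [0.300000, 1.205000]

After 1 iteration(s), the approximation is c_1 = 1.205000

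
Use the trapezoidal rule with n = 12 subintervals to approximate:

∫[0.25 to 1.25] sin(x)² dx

f(x) = sin(x)²
a = 0.25, b = 1.25, n = 12
h = (b - a)/n = 0.083333

Trapezoidal rule: (h/2)[f(x₀) + 2f(x₁) + 2f(x₂) + ... + f(xₙ)]

x_0 = 0.2500, f(x_0) = 0.061209, coefficient = 1
x_1 = 0.3333, f(x_1) = 0.107056, coefficient = 2
x_2 = 0.4167, f(x_2) = 0.163794, coefficient = 2
x_3 = 0.5000, f(x_3) = 0.229849, coefficient = 2
x_4 = 0.5833, f(x_4) = 0.303391, coefficient = 2
x_5 = 0.6667, f(x_5) = 0.382381, coefficient = 2
x_6 = 0.7500, f(x_6) = 0.464631, coefficient = 2
x_7 = 0.8333, f(x_7) = 0.547862, coefficient = 2
x_8 = 0.9167, f(x_8) = 0.629766, coefficient = 2
x_9 = 1.0000, f(x_9) = 0.708073, coefficient = 2
x_10 = 1.0833, f(x_10) = 0.780615, coefficient = 2
x_11 = 1.1667, f(x_11) = 0.845379, coefficient = 2
x_12 = 1.2500, f(x_12) = 0.900572, coefficient = 1

I ≈ (0.083333/2) × 11.287375 = 0.470307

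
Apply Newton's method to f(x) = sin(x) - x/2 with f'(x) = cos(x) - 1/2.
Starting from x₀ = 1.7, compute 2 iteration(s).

f(x) = sin(x) - x/2
f'(x) = cos(x) - 1/2
x₀ = 1.7

Newton-Raphson formula: x_{n+1} = x_n - f(x_n)/f'(x_n)

Iteration 1:
  f(1.700000) = 0.141665
  f'(1.700000) = -0.628844
  x_1 = 1.700000 - 0.141665/(-0.628844) = 1.925278
Iteration 2:
  f(1.925278) = -0.024812
  f'(1.925278) = -0.847104
  x_2 = 1.925278 - (-0.024812)/(-0.847104) = 1.895987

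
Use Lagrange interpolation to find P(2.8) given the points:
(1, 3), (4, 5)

Lagrange interpolation formula:
P(x) = Σ yᵢ × Lᵢ(x)
where Lᵢ(x) = Π_{j≠i} (x - xⱼ)/(xᵢ - xⱼ)

L_0(2.8) = (2.8 - 4)/(1 - 4) = 0.400000
L_1(2.8) = (2.8 - 1)/(4 - 1) = 0.600000

P(2.8) = 3×L_0(2.8) + 5×L_1(2.8)
P(2.8) = 4.200000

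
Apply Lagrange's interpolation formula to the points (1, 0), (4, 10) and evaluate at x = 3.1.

Lagrange interpolation formula:
P(x) = Σ yᵢ × Lᵢ(x)
where Lᵢ(x) = Π_{j≠i} (x - xⱼ)/(xᵢ - xⱼ)

L_0(3.1) = (3.1 - 4)/(1 - 4) = 0.300000
L_1(3.1) = (3.1 - 1)/(4 - 1) = 0.700000

P(3.1) = 0×L_0(3.1) + 10×L_1(3.1)
P(3.1) = 7.000000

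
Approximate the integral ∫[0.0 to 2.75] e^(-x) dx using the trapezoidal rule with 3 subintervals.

f(x) = e^(-x)
a = 0.0, b = 2.75, n = 3
h = (b - a)/n = 0.916667

Trapezoidal rule: (h/2)[f(x₀) + 2f(x₁) + 2f(x₂) + ... + f(xₙ)]

x_0 = 0.0000, f(x_0) = 1.000000, coefficient = 1
x_1 = 0.9167, f(x_1) = 0.399850, coefficient = 2
x_2 = 1.8333, f(x_2) = 0.159880, coefficient = 2
x_3 = 2.7500, f(x_3) = 0.063928, coefficient = 1

I ≈ (0.916667/2) × 2.183387 = 1.000719
Exact value: 0.936072
Error: 0.064647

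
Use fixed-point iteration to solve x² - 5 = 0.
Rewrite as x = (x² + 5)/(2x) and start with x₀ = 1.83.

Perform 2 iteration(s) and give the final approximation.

Equation: x² - 5 = 0
Fixed-point form: x = (x² + 5)/(2x)
x₀ = 1.83

x_1 = g(1.830000) = 2.281120
x_2 = g(2.281120) = 2.236513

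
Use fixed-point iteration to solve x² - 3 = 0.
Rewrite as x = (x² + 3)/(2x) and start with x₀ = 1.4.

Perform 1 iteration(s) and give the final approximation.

Equation: x² - 3 = 0
Fixed-point form: x = (x² + 3)/(2x)
x₀ = 1.4

x_1 = g(1.400000) = 1.771429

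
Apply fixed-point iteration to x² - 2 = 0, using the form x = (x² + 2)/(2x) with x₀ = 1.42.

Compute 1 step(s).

Equation: x² - 2 = 0
Fixed-point form: x = (x² + 2)/(2x)
x₀ = 1.42

x_1 = g(1.420000) = 1.414225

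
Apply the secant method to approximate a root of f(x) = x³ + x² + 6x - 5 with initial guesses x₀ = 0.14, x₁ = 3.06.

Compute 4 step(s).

f(x) = x³ + x² + 6x - 5
x₀ = 0.14, x₁ = 3.06

Secant formula: x_{n+1} = x_n - f(x_n)(x_n - x_{n-1})/(f(x_n) - f(x_{n-1}))

Iteration 1:
  f(0.140000) = -4.137656
  f(3.060000) = 51.376216
  x_2 = 3.060000 - 51.376216×(3.060000 - 0.140000)/(51.376216 - (-4.137656))
       = 0.357638
Iteration 2:
  f(3.060000) = 51.376216
  f(0.357638) = -2.680520
  x_3 = 0.357638 - (-2.680520)×(0.357638 - 3.060000)/(-2.680520 - 51.376216)
       = 0.491641
Iteration 3:
  f(0.357638) = -2.680520
  f(0.491641) = -1.689609
  x_4 = 0.491641 - (-1.689609)×(0.491641 - 0.357638)/(-1.689609 - (-2.680520))
       = 0.720129
Iteration 4:
  f(0.491641) = -1.689609
  f(0.720129) = 0.212811
  x_5 = 0.720129 - 0.212811×(0.720129 - 0.491641)/(0.212811 - (-1.689609))
       = 0.694570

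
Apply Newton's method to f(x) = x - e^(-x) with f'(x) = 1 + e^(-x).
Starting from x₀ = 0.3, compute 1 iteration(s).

f(x) = x - e^(-x)
f'(x) = 1 + e^(-x)
x₀ = 0.3

Newton-Raphson formula: x_{n+1} = x_n - f(x_n)/f'(x_n)

Iteration 1:
  f(0.300000) = -0.440818
  f'(0.300000) = 1.740818
  x_1 = 0.300000 - (-0.440818)/1.740818 = 0.553225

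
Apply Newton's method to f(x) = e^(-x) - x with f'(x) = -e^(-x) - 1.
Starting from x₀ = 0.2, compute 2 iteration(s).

f(x) = e^(-x) - x
f'(x) = -e^(-x) - 1
x₀ = 0.2

Newton-Raphson formula: x_{n+1} = x_n - f(x_n)/f'(x_n)

Iteration 1:
  f(0.200000) = 0.618731
  f'(0.200000) = -1.818731
  x_1 = 0.200000 - 0.618731/(-1.818731) = 0.540199
Iteration 2:
  f(0.540199) = 0.042433
  f'(0.540199) = -1.582632
  x_2 = 0.540199 - 0.042433/(-1.582632) = 0.567011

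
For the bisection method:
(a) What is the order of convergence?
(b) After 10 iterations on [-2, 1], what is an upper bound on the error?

(a) Bisection has linear (order 1) convergence; the error is halved each step.

(b) Error bound = (b-a)/2^n = (1 - (-2))/2^{10}
    = 3/2^{10}

(a) 1 (linear); (b) error ≤ 2.93e-03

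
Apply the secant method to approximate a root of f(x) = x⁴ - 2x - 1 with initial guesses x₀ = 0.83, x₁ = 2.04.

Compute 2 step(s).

f(x) = x⁴ - 2x - 1
x₀ = 0.83, x₁ = 2.04

Secant formula: x_{n+1} = x_n - f(x_n)(x_n - x_{n-1})/(f(x_n) - f(x_{n-1}))

Iteration 1:
  f(0.830000) = -2.185417
  f(2.040000) = 12.238915
  x_2 = 2.040000 - 12.238915×(2.040000 - 0.830000)/(12.238915 - (-2.185417))
       = 1.013326
Iteration 2:
  f(2.040000) = 12.238915
  f(1.013326) = -1.972273
  x_3 = 1.013326 - (-1.972273)×(1.013326 - 2.040000)/(-1.972273 - 12.238915)
       = 1.155811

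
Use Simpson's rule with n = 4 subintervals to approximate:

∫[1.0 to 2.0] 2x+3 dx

f(x) = 2x+3
a = 1.0, b = 2.0, n = 4
h = (b - a)/n = 0.250000

Simpson's rule: (h/3)[f(x₀) + 4f(x₁) + 2f(x₂) + ... + f(xₙ)]

x_0 = 1.0000, f(x_0) = 5.000000, coefficient = 1
x_1 = 1.2500, f(x_1) = 5.500000, coefficient = 4
x_2 = 1.5000, f(x_2) = 6.000000, coefficient = 2
x_3 = 1.7500, f(x_3) = 6.500000, coefficient = 4
x_4 = 2.0000, f(x_4) = 7.000000, coefficient = 1

I ≈ (0.250000/3) × 72.000000 = 6.000000
Exact value: 6.000000
Error: 0.000000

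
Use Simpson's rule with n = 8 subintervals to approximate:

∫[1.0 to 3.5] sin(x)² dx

f(x) = sin(x)²
a = 1.0, b = 3.5, n = 8
h = (b - a)/n = 0.312500

Simpson's rule: (h/3)[f(x₀) + 4f(x₁) + 2f(x₂) + ... + f(xₙ)]

x_0 = 1.0000, f(x_0) = 0.708073, coefficient = 1
x_1 = 1.3125, f(x_1) = 0.934754, coefficient = 4
x_2 = 1.6250, f(x_2) = 0.997065, coefficient = 2
x_3 = 1.9375, f(x_3) = 0.871449, coefficient = 4
x_4 = 2.2500, f(x_4) = 0.605398, coefficient = 2
x_5 = 2.5625, f(x_5) = 0.299499, coefficient = 4
x_6 = 2.8750, f(x_6) = 0.069404, coefficient = 2
x_7 = 3.1875, f(x_7) = 0.002106, coefficient = 4
x_8 = 3.5000, f(x_8) = 0.123049, coefficient = 1

I ≈ (0.312500/3) × 12.606084 = 1.313134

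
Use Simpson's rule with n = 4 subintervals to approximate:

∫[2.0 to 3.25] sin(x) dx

f(x) = sin(x)
a = 2.0, b = 3.25, n = 4
h = (b - a)/n = 0.312500

Simpson's rule: (h/3)[f(x₀) + 4f(x₁) + 2f(x₂) + ... + f(xₙ)]

x_0 = 2.0000, f(x_0) = 0.909297, coefficient = 1
x_1 = 2.3125, f(x_1) = 0.737319, coefficient = 4
x_2 = 2.6250, f(x_2) = 0.493920, coefficient = 2
x_3 = 2.9375, f(x_3) = 0.202679, coefficient = 4
x_4 = 3.2500, f(x_4) = -0.108195, coefficient = 1

I ≈ (0.312500/3) × 5.548933 = 0.578014
Exact value: 0.577983
Error: 0.000031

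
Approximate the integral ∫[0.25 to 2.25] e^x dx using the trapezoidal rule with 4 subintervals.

f(x) = e^x
a = 0.25, b = 2.25, n = 4
h = (b - a)/n = 0.500000

Trapezoidal rule: (h/2)[f(x₀) + 2f(x₁) + 2f(x₂) + ... + f(xₙ)]

x_0 = 0.2500, f(x_0) = 1.284025, coefficient = 1
x_1 = 0.7500, f(x_1) = 2.117000, coefficient = 2
x_2 = 1.2500, f(x_2) = 3.490343, coefficient = 2
x_3 = 1.7500, f(x_3) = 5.754603, coefficient = 2
x_4 = 2.2500, f(x_4) = 9.487736, coefficient = 1

I ≈ (0.500000/2) × 33.495653 = 8.373913
Exact value: 8.203710
Error: 0.170203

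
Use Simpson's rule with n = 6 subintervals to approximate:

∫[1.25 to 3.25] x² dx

f(x) = x²
a = 1.25, b = 3.25, n = 6
h = (b - a)/n = 0.333333

Simpson's rule: (h/3)[f(x₀) + 4f(x₁) + 2f(x₂) + ... + f(xₙ)]

x_0 = 1.2500, f(x_0) = 1.562500, coefficient = 1
x_1 = 1.5833, f(x_1) = 2.506944, coefficient = 4
x_2 = 1.9167, f(x_2) = 3.673611, coefficient = 2
x_3 = 2.2500, f(x_3) = 5.062500, coefficient = 4
x_4 = 2.5833, f(x_4) = 6.673611, coefficient = 2
x_5 = 2.9167, f(x_5) = 8.506944, coefficient = 4
x_6 = 3.2500, f(x_6) = 10.562500, coefficient = 1

I ≈ (0.333333/3) × 97.125000 = 10.791667
Exact value: 10.791667
Error: 0.000000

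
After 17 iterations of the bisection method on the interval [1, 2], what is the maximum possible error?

Bisection error bound: |error| ≤ (b-a)/2^n
|error| ≤ (2 - 1)/2^17 = 1/2^17
|error| ≤ 0.0000076294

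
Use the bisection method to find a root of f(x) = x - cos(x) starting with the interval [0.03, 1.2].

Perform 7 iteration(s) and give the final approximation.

f(x) = x - cos(x)
Initial interval: [0.03, 1.2]

Iteration 1:
  c_1 = (0.030000 + 1.200000)/2 = 0.615000
  f(c_1) = f(0.615000) = -0.201773
  f(a) × f(c) ≥ 0, new interval: [0.615000, 1.200000]
Iteration 2:
  c_2 = (0.615000 + 1.200000)/2 = 0.907500
  f(c_2) = f(0.907500) = 0.291782
  f(a) × f(c) < 0, new interval: [0.615000, 0.907500]
Iteration 3:
  c_3 = (0.615000 + 0.907500)/2 = 0.761250
  f(c_3) = f(0.761250) = 0.037276
  f(a) × f(c) < 0, new interval: [0.615000, 0.761250]
Iteration 4:
  c_4 = (0.615000 + 0.761250)/2 = 0.688125
  f(c_4) = f(0.688125) = -0.084313
  f(a) × f(c) ≥ 0, new interval: [0.688125, 0.761250]
Iteration 5:
  c_5 = (0.688125 + 0.761250)/2 = 0.724687
  f(c_5) = f(0.724687) = -0.024019
  f(a) × f(c) ≥ 0, new interval: [0.724687, 0.761250]
Iteration 6:
  c_6 = (0.724687 + 0.761250)/2 = 0.742969
  f(c_6) = f(0.742969) = 0.006505
  f(a) × f(c) < 0, new interval: [0.724687, 0.742969]
Iteration 7:
  c_7 = (0.724687 + 0.742969)/2 = 0.733828
  f(c_7) = f(0.733828) = -0.008788
  f(a) × f(c) ≥ 0, new interval: [0.733828, 0.742969]

After 7 iteration(s), the approximation is c_7 = 0.733828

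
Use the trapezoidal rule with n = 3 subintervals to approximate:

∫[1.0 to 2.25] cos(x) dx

f(x) = cos(x)
a = 1.0, b = 2.25, n = 3
h = (b - a)/n = 0.416667

Trapezoidal rule: (h/2)[f(x₀) + 2f(x₁) + 2f(x₂) + ... + f(xₙ)]

x_0 = 1.0000, f(x_0) = 0.540302, coefficient = 1
x_1 = 1.4167, f(x_1) = 0.153520, coefficient = 2
x_2 = 1.8333, f(x_2) = -0.259531, coefficient = 2
x_3 = 2.2500, f(x_3) = -0.628174, coefficient = 1

I ≈ (0.416667/2) × -0.299894 = -0.062478
Exact value: -0.063398
Error: 0.000920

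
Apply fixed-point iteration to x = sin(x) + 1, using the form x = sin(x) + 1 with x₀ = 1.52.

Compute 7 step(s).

Equation: x = sin(x) + 1
Fixed-point form: x = sin(x) + 1
x₀ = 1.52

x_1 = g(1.520000) = 1.998710
x_2 = g(1.998710) = 1.909833
x_3 = g(1.909833) = 1.943075
x_4 = g(1.943075) = 1.931501
x_5 = g(1.931501) = 1.935648
x_6 = g(1.935648) = 1.934177
x_7 = g(1.934177) = 1.934701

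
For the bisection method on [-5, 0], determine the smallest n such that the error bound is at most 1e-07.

We need (b-a)/2^n ≤ 1e-07
(0 - (-5))/2^n ≤ 1e-07
5/2^n ≤ 1e-07
2^n ≥ 50000000
n ≥ log₂(50000000) = 25.58
n ≥ 26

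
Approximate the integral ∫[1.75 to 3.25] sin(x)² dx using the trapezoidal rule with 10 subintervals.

f(x) = sin(x)²
a = 1.75, b = 3.25, n = 10
h = (b - a)/n = 0.150000

Trapezoidal rule: (h/2)[f(x₀) + 2f(x₁) + 2f(x₂) + ... + f(xₙ)]

x_0 = 1.7500, f(x_0) = 0.968228, coefficient = 1
x_1 = 1.9000, f(x_1) = 0.895484, coefficient = 2
x_2 = 2.0500, f(x_2) = 0.787412, coefficient = 2
x_3 = 2.2000, f(x_3) = 0.653666, coefficient = 2
x_4 = 2.3500, f(x_4) = 0.506194, coefficient = 2
x_5 = 2.5000, f(x_5) = 0.358169, coefficient = 2
x_6 = 2.6500, f(x_6) = 0.222813, coefficient = 2
x_7 = 2.8000, f(x_7) = 0.112217, coefficient = 2
x_8 = 2.9500, f(x_8) = 0.036261, coefficient = 2
x_9 = 3.1000, f(x_9) = 0.001729, coefficient = 2
x_10 = 3.2500, f(x_10) = 0.011706, coefficient = 1

I ≈ (0.150000/2) × 8.127825 = 0.609587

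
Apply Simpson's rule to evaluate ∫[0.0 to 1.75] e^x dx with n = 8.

f(x) = e^x
a = 0.0, b = 1.75, n = 8
h = (b - a)/n = 0.218750

Simpson's rule: (h/3)[f(x₀) + 4f(x₁) + 2f(x₂) + ... + f(xₙ)]

x_0 = 0.0000, f(x_0) = 1.000000, coefficient = 1
x_1 = 0.2188, f(x_1) = 1.244520, coefficient = 4
x_2 = 0.4375, f(x_2) = 1.548830, coefficient = 2
x_3 = 0.6562, f(x_3) = 1.927550, coefficient = 4
x_4 = 0.8750, f(x_4) = 2.398875, coefficient = 2
x_5 = 1.0938, f(x_5) = 2.985449, coefficient = 4
x_6 = 1.3125, f(x_6) = 3.715451, coefficient = 2
x_7 = 1.5312, f(x_7) = 4.623953, coefficient = 4
x_8 = 1.7500, f(x_8) = 5.754603, coefficient = 1

I ≈ (0.218750/3) × 65.206804 = 4.754663
Exact value: 4.754603
Error: 0.000060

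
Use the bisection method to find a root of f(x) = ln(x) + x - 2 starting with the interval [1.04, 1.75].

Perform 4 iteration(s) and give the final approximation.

f(x) = ln(x) + x - 2
Initial interval: [1.04, 1.75]

Iteration 1:
  c_1 = (1.040000 + 1.750000)/2 = 1.395000
  f(c_1) = f(1.395000) = -0.272106
  f(a) × f(c) ≥ 0, new interval: [1.395000, 1.750000]
Iteration 2:
  c_2 = (1.395000 + 1.750000)/2 = 1.572500
  f(c_2) = f(1.572500) = 0.025167
  f(a) × f(c) < 0, new interval: [1.395000, 1.572500]
Iteration 3:
  c_3 = (1.395000 + 1.572500)/2 = 1.483750
  f(c_3) = f(1.483750) = -0.121677
  f(a) × f(c) ≥ 0, new interval: [1.483750, 1.572500]
Iteration 4:
  c_4 = (1.483750 + 1.572500)/2 = 1.528125
  f(c_4) = f(1.528125) = -0.047834
  f(a) × f(c) ≥ 0, new interval: [1.528125, 1.572500]

After 4 iteration(s), the approximation is c_4 = 1.528125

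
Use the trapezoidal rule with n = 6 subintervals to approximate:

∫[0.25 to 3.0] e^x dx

f(x) = e^x
a = 0.25, b = 3.0, n = 6
h = (b - a)/n = 0.458333

Trapezoidal rule: (h/2)[f(x₀) + 2f(x₁) + 2f(x₂) + ... + f(xₙ)]

x_0 = 0.2500, f(x_0) = 1.284025, coefficient = 1
x_1 = 0.7083, f(x_1) = 2.030604, coefficient = 2
x_2 = 1.1667, f(x_2) = 3.211271, coefficient = 2
x_3 = 1.6250, f(x_3) = 5.078419, coefficient = 2
x_4 = 2.0833, f(x_4) = 8.031195, coefficient = 2
x_5 = 2.5417, f(x_5) = 12.700821, coefficient = 2
x_6 = 3.0000, f(x_6) = 20.085537, coefficient = 1

I ≈ (0.458333/2) × 83.474182 = 19.129500
Exact value: 18.801512
Error: 0.327989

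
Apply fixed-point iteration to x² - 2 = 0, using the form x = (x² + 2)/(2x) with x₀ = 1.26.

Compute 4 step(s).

Equation: x² - 2 = 0
Fixed-point form: x = (x² + 2)/(2x)
x₀ = 1.26

x_1 = g(1.260000) = 1.423651
x_2 = g(1.423651) = 1.414245
x_3 = g(1.414245) = 1.414214
x_4 = g(1.414214) = 1.414214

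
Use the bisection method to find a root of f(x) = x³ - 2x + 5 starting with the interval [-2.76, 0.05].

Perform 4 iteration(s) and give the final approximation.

f(x) = x³ - 2x + 5
Initial interval: [-2.76, 0.05]

Iteration 1:
  c_1 = (-2.760000 + 0.050000)/2 = -1.355000
  f(c_1) = f(-1.355000) = 5.222186
  f(a) × f(c) < 0, new interval: [-2.760000, -1.355000]
Iteration 2:
  c_2 = (-2.760000 + (-1.355000))/2 = -2.057500
  f(c_2) = f(-2.057500) = 0.404972
  f(a) × f(c) < 0, new interval: [-2.760000, -2.057500]
Iteration 3:
  c_3 = (-2.760000 + (-2.057500))/2 = -2.408750
  f(c_3) = f(-2.408750) = -4.158252
  f(a) × f(c) ≥ 0, new interval: [-2.408750, -2.057500]
Iteration 4:
  c_4 = (-2.408750 + (-2.057500))/2 = -2.233125
  f(c_4) = f(-2.233125) = -1.670003
  f(a) × f(c) ≥ 0, new interval: [-2.233125, -2.057500]

After 4 iteration(s), the approximation is c_4 = -2.233125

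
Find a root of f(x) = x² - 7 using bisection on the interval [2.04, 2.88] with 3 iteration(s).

f(x) = x² - 7
Initial interval: [2.04, 2.88]

Iteration 1:
  c_1 = (2.040000 + 2.880000)/2 = 2.460000
  f(c_1) = f(2.460000) = -0.948400
  f(a) × f(c) ≥ 0, new interval: [2.460000, 2.880000]
Iteration 2:
  c_2 = (2.460000 + 2.880000)/2 = 2.670000
  f(c_2) = f(2.670000) = 0.128900
  f(a) × f(c) < 0, new interval: [2.460000, 2.670000]
Iteration 3:
  c_3 = (2.460000 + 2.670000)/2 = 2.565000
  f(c_3) = f(2.565000) = -0.420775
  f(a) × f(c) ≥ 0, new interval: [2.565000, 2.670000]

After 3 iteration(s), the approximation is c_3 = 2.565000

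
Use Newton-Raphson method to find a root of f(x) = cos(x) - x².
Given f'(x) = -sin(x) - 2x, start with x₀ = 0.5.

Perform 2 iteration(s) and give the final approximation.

f(x) = cos(x) - x²
f'(x) = -sin(x) - 2x
x₀ = 0.5

Newton-Raphson formula: x_{n+1} = x_n - f(x_n)/f'(x_n)

Iteration 1:
  f(0.500000) = 0.627583
  f'(0.500000) = -1.479426
  x_1 = 0.500000 - 0.627583/(-1.479426) = 0.924207
Iteration 2:
  f(0.924207) = -0.251691
  f'(0.924207) = -2.646557
  x_2 = 0.924207 - (-0.251691)/(-2.646557) = 0.829106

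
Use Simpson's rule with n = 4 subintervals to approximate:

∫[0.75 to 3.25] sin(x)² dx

f(x) = sin(x)²
a = 0.75, b = 3.25, n = 4
h = (b - a)/n = 0.625000

Simpson's rule: (h/3)[f(x₀) + 4f(x₁) + 2f(x₂) + ... + f(xₙ)]

x_0 = 0.7500, f(x_0) = 0.464631, coefficient = 1
x_1 = 1.3750, f(x_1) = 0.962151, coefficient = 4
x_2 = 2.0000, f(x_2) = 0.826822, coefficient = 2
x_3 = 2.6250, f(x_3) = 0.243957, coefficient = 4
x_4 = 3.2500, f(x_4) = 0.011706, coefficient = 1

I ≈ (0.625000/3) × 6.954415 = 1.448836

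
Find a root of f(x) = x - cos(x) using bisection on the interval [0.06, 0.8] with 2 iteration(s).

f(x) = x - cos(x)
Initial interval: [0.06, 0.8]

Iteration 1:
  c_1 = (0.060000 + 0.800000)/2 = 0.430000
  f(c_1) = f(0.430000) = -0.478966
  f(a) × f(c) ≥ 0, new interval: [0.430000, 0.800000]
Iteration 2:
  c_2 = (0.430000 + 0.800000)/2 = 0.615000
  f(c_2) = f(0.615000) = -0.201773
  f(a) × f(c) ≥ 0, new interval: [0.615000, 0.800000]

After 2 iteration(s), the approximation is c_2 = 0.615000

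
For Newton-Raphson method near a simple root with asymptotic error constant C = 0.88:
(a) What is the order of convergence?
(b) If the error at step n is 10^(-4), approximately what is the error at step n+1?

(a) Newton-Raphson has quadratic (order 2) convergence near simple roots.
    This means |e_{n+1}| ≈ C|e_n|².

(b) With |e_n| = 10^(-4) and C = 0.88:
    |e_{n+1}| ≈ 0.88 × (10^(-4))² = 0.88 × 10^(-8)

(a) 2 (quadratic); (b) |e_{n+1}| ≈ 8.800e-09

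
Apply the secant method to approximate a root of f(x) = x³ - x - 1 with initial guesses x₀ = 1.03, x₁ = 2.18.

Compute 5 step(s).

f(x) = x³ - x - 1
x₀ = 1.03, x₁ = 2.18

Secant formula: x_{n+1} = x_n - f(x_n)(x_n - x_{n-1})/(f(x_n) - f(x_{n-1}))

Iteration 1:
  f(1.030000) = -0.937273
  f(2.180000) = 7.180232
  x_2 = 2.180000 - 7.180232×(2.180000 - 1.030000)/(7.180232 - (-0.937273))
       = 1.162783
Iteration 2:
  f(2.180000) = 7.180232
  f(1.162783) = -0.590627
  x_3 = 1.162783 - (-0.590627)×(1.162783 - 2.180000)/(-0.590627 - 7.180232)
       = 1.240097
Iteration 3:
  f(1.162783) = -0.590627
  f(1.240097) = -0.333027
  x_4 = 1.240097 - (-0.333027)×(1.240097 - 1.162783)/(-0.333027 - (-0.590627))
       = 1.340049
Iteration 4:
  f(1.240097) = -0.333027
  f(1.340049) = 0.066318
  x_5 = 1.340049 - 0.066318×(1.340049 - 1.240097)/(0.066318 - (-0.333027))
       = 1.323450
Iteration 5:
  f(1.340049) = 0.066318
  f(1.323450) = -0.005401
  x_6 = 1.323450 - (-0.005401)×(1.323450 - 1.340049)/(-0.005401 - 0.066318)
       = 1.324700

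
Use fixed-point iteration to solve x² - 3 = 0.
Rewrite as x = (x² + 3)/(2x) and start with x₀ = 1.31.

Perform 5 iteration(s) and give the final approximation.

Equation: x² - 3 = 0
Fixed-point form: x = (x² + 3)/(2x)
x₀ = 1.31

x_1 = g(1.310000) = 1.800038
x_2 = g(1.800038) = 1.733335
x_3 = g(1.733335) = 1.732051
x_4 = g(1.732051) = 1.732051
x_5 = g(1.732051) = 1.732051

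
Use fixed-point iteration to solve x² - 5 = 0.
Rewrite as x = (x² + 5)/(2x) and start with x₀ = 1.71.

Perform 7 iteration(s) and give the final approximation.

Equation: x² - 5 = 0
Fixed-point form: x = (x² + 5)/(2x)
x₀ = 1.71

x_1 = g(1.710000) = 2.316988
x_2 = g(2.316988) = 2.237481
x_3 = g(2.237481) = 2.236068
x_4 = g(2.236068) = 2.236068
x_5 = g(2.236068) = 2.236068
x_6 = g(2.236068) = 2.236068
x_7 = g(2.236068) = 2.236068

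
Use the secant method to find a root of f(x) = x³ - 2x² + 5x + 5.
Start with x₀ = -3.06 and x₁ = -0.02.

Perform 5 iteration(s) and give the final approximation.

f(x) = x³ - 2x² + 5x + 5
x₀ = -3.06, x₁ = -0.02

Secant formula: x_{n+1} = x_n - f(x_n)(x_n - x_{n-1})/(f(x_n) - f(x_{n-1}))

Iteration 1:
  f(-3.060000) = -57.679816
  f(-0.020000) = 4.899192
  x_2 = -0.020000 - 4.899192×(-0.020000 - (-3.060000))/(4.899192 - (-57.679816))
       = -0.257996
Iteration 2:
  f(-0.020000) = 4.899192
  f(-0.257996) = 3.559724
  x_3 = -0.257996 - 3.559724×(-0.257996 - (-0.020000))/(3.559724 - 4.899192)
       = -0.890486
Iteration 3:
  f(-0.257996) = 3.559724
  f(-0.890486) = -1.744481
  x_4 = -0.890486 - (-1.744481)×(-0.890486 - (-0.257996))/(-1.744481 - 3.559724)
       = -0.682468
Iteration 4:
  f(-0.890486) = -1.744481
  f(-0.682468) = 0.338264
  x_5 = -0.682468 - 0.338264×(-0.682468 - (-0.890486))/(0.338264 - (-1.744481))
       = -0.716253
Iteration 5:
  f(-0.682468) = 0.338264
  f(-0.716253) = 0.025248
  x_6 = -0.716253 - 0.025248×(-0.716253 - (-0.682468))/(0.025248 - 0.338264)
       = -0.718978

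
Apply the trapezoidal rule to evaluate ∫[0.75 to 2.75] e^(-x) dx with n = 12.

f(x) = e^(-x)
a = 0.75, b = 2.75, n = 12
h = (b - a)/n = 0.166667

Trapezoidal rule: (h/2)[f(x₀) + 2f(x₁) + 2f(x₂) + ... + f(xₙ)]

x_0 = 0.7500, f(x_0) = 0.472367, coefficient = 1
x_1 = 0.9167, f(x_1) = 0.399850, coefficient = 2
x_2 = 1.0833, f(x_2) = 0.338465, coefficient = 2
x_3 = 1.2500, f(x_3) = 0.286505, coefficient = 2
x_4 = 1.4167, f(x_4) = 0.242521, coefficient = 2
x_5 = 1.5833, f(x_5) = 0.205290, coefficient = 2
x_6 = 1.7500, f(x_6) = 0.173774, coefficient = 2
x_7 = 1.9167, f(x_7) = 0.147096, coefficient = 2
x_8 = 2.0833, f(x_8) = 0.124514, coefficient = 2
x_9 = 2.2500, f(x_9) = 0.105399, coefficient = 2
x_10 = 2.4167, f(x_10) = 0.089219, coefficient = 2
x_11 = 2.5833, f(x_11) = 0.075522, coefficient = 2
x_12 = 2.7500, f(x_12) = 0.063928, coefficient = 1

I ≈ (0.166667/2) × 4.912605 = 0.409384
Exact value: 0.408439
Error: 0.000945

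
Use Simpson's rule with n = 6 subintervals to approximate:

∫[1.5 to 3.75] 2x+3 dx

f(x) = 2x+3
a = 1.5, b = 3.75, n = 6
h = (b - a)/n = 0.375000

Simpson's rule: (h/3)[f(x₀) + 4f(x₁) + 2f(x₂) + ... + f(xₙ)]

x_0 = 1.5000, f(x_0) = 6.000000, coefficient = 1
x_1 = 1.8750, f(x_1) = 6.750000, coefficient = 4
x_2 = 2.2500, f(x_2) = 7.500000, coefficient = 2
x_3 = 2.6250, f(x_3) = 8.250000, coefficient = 4
x_4 = 3.0000, f(x_4) = 9.000000, coefficient = 2
x_5 = 3.3750, f(x_5) = 9.750000, coefficient = 4
x_6 = 3.7500, f(x_6) = 10.500000, coefficient = 1

I ≈ (0.375000/3) × 148.500000 = 18.562500
Exact value: 18.562500
Error: 0.000000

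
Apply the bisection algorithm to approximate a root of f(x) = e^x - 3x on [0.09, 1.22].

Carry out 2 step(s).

f(x) = e^x - 3x
Initial interval: [0.09, 1.22]

Iteration 1:
  c_1 = (0.090000 + 1.220000)/2 = 0.655000
  f(c_1) = f(0.655000) = -0.039857
  f(a) × f(c) < 0, new interval: [0.090000, 0.655000]
Iteration 2:
  c_2 = (0.090000 + 0.655000)/2 = 0.372500
  f(c_2) = f(0.372500) = 0.333858
  f(a) × f(c) ≥ 0, new interval: [0.372500, 0.655000]

After 2 iteration(s), the approximation is c_2 = 0.372500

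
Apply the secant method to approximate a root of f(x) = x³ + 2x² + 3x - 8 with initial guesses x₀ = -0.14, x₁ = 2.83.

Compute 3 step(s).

f(x) = x³ + 2x² + 3x - 8
x₀ = -0.14, x₁ = 2.83

Secant formula: x_{n+1} = x_n - f(x_n)(x_n - x_{n-1})/(f(x_n) - f(x_{n-1}))

Iteration 1:
  f(-0.140000) = -8.383544
  f(2.830000) = 39.172987
  x_2 = 2.830000 - 39.172987×(2.830000 - (-0.140000))/(39.172987 - (-8.383544))
       = 0.383569
Iteration 2:
  f(2.830000) = 39.172987
  f(0.383569) = -6.498610
  x_3 = 0.383569 - (-6.498610)×(0.383569 - 2.830000)/(-6.498610 - 39.172987)
       = 0.731672
Iteration 3:
  f(0.383569) = -6.498610
  f(0.731672) = -4.342603
  x_4 = 0.731672 - (-4.342603)×(0.731672 - 0.383569)/(-4.342603 - (-6.498610))
       = 1.432816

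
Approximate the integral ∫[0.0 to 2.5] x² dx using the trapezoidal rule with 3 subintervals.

f(x) = x²
a = 0.0, b = 2.5, n = 3
h = (b - a)/n = 0.833333

Trapezoidal rule: (h/2)[f(x₀) + 2f(x₁) + 2f(x₂) + ... + f(xₙ)]

x_0 = 0.0000, f(x_0) = 0.000000, coefficient = 1
x_1 = 0.8333, f(x_1) = 0.694444, coefficient = 2
x_2 = 1.6667, f(x_2) = 2.777778, coefficient = 2
x_3 = 2.5000, f(x_3) = 6.250000, coefficient = 1

I ≈ (0.833333/2) × 13.194444 = 5.497685
Exact value: 5.208333
Error: 0.289352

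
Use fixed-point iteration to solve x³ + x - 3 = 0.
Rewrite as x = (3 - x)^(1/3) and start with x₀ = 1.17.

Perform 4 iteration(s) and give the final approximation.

Equation: x³ + x - 3 = 0
Fixed-point form: x = (3 - x)^(1/3)
x₀ = 1.17

x_1 = g(1.170000) = 1.223161
x_2 = g(1.223161) = 1.211200
x_3 = g(1.211200) = 1.213912
x_4 = g(1.213912) = 1.213298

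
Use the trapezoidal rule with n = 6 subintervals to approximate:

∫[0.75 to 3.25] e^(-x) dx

f(x) = e^(-x)
a = 0.75, b = 3.25, n = 6
h = (b - a)/n = 0.416667

Trapezoidal rule: (h/2)[f(x₀) + 2f(x₁) + 2f(x₂) + ... + f(xₙ)]

x_0 = 0.7500, f(x_0) = 0.472367, coefficient = 1
x_1 = 1.1667, f(x_1) = 0.311403, coefficient = 2
x_2 = 1.5833, f(x_2) = 0.205290, coefficient = 2
x_3 = 2.0000, f(x_3) = 0.135335, coefficient = 2
x_4 = 2.4167, f(x_4) = 0.089219, coefficient = 2
x_5 = 2.8333, f(x_5) = 0.058816, coefficient = 2
x_6 = 3.2500, f(x_6) = 0.038774, coefficient = 1

I ≈ (0.416667/2) × 2.111267 = 0.439847
Exact value: 0.433592
Error: 0.006255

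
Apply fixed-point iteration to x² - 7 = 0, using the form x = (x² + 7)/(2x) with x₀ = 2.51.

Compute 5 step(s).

Equation: x² - 7 = 0
Fixed-point form: x = (x² + 7)/(2x)
x₀ = 2.51

x_1 = g(2.510000) = 2.649422
x_2 = g(2.649422) = 2.645754
x_3 = g(2.645754) = 2.645751
x_4 = g(2.645751) = 2.645751
x_5 = g(2.645751) = 2.645751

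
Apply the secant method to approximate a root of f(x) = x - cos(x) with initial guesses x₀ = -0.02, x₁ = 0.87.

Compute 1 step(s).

f(x) = x - cos(x)
x₀ = -0.02, x₁ = 0.87

Secant formula: x_{n+1} = x_n - f(x_n)(x_n - x_{n-1})/(f(x_n) - f(x_{n-1}))

Iteration 1:
  f(-0.020000) = -1.019800
  f(0.870000) = 0.225173
  x_2 = 0.870000 - 0.225173×(0.870000 - (-0.020000))/(0.225173 - (-1.019800))
       = 0.709029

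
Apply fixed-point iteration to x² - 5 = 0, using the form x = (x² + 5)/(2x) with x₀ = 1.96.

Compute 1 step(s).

Equation: x² - 5 = 0
Fixed-point form: x = (x² + 5)/(2x)
x₀ = 1.96

x_1 = g(1.960000) = 2.255510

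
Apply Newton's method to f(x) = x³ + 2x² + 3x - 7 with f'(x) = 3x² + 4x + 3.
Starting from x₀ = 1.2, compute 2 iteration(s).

f(x) = x³ + 2x² + 3x - 7
f'(x) = 3x² + 4x + 3
x₀ = 1.2

Newton-Raphson formula: x_{n+1} = x_n - f(x_n)/f'(x_n)

Iteration 1:
  f(1.200000) = 1.208000
  f'(1.200000) = 12.120000
  x_1 = 1.200000 - 1.208000/12.120000 = 1.100330
Iteration 2:
  f(1.100330) = 0.054641
  f'(1.100330) = 11.033499
  x_2 = 1.100330 - 0.054641/11.033499 = 1.095378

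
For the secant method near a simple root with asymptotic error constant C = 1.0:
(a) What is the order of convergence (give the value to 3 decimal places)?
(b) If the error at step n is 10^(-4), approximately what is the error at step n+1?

(a) Secant method has superlinear convergence with order φ = (1+√5)/2 ≈ 1.618.
    This means |e_{n+1}| ≈ C|e_n|^1.618.

(b) With |e_n| = 10^(-4) and C = 1.0:
    |e_{n+1}| ≈ 1.0 × (10^(-4))^1.618 = 1.0 × 10^(-6.47)

(a) ≈ 1.618 (golden ratio); (b) |e_{n+1}| ≈ 3.372e-07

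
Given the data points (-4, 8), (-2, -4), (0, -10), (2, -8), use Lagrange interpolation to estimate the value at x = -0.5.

Lagrange interpolation formula:
P(x) = Σ yᵢ × Lᵢ(x)
where Lᵢ(x) = Π_{j≠i} (x - xⱼ)/(xᵢ - xⱼ)

L_0(-0.5) = (-0.5 - (-2))/(-4 - (-2)) × (-0.5 - 0)/(-4 - 0) × (-0.5 - 2)/(-4 - 2) = -0.039062
L_1(-0.5) = (-0.5 - (-4))/(-2 - (-4)) × (-0.5 - 0)/(-2 - 0) × (-0.5 - 2)/(-2 - 2) = 0.273438
L_2(-0.5) = (-0.5 - (-4))/(0 - (-4)) × (-0.5 - (-2))/(0 - (-2)) × (-0.5 - 2)/(0 - 2) = 0.820312
L_3(-0.5) = (-0.5 - (-4))/(2 - (-4)) × (-0.5 - (-2))/(2 - (-2)) × (-0.5 - 0)/(2 - 0) = -0.054688

P(-0.5) = 8×L_0(-0.5) + (-4)×L_1(-0.5) + (-10)×L_2(-0.5) + (-8)×L_3(-0.5)
P(-0.5) = -9.171875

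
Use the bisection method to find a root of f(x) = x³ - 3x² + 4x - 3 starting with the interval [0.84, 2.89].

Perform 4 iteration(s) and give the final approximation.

f(x) = x³ - 3x² + 4x - 3
Initial interval: [0.84, 2.89]

Iteration 1:
  c_1 = (0.840000 + 2.890000)/2 = 1.865000
  f(c_1) = f(1.865000) = 0.512215
  f(a) × f(c) < 0, new interval: [0.840000, 1.865000]
Iteration 2:
  c_2 = (0.840000 + 1.865000)/2 = 1.352500
  f(c_2) = f(1.352500) = -0.603700
  f(a) × f(c) ≥ 0, new interval: [1.352500, 1.865000]
Iteration 3:
  c_3 = (1.352500 + 1.865000)/2 = 1.608750
  f(c_3) = f(1.608750) = -0.165662
  f(a) × f(c) ≥ 0, new interval: [1.608750, 1.865000]
Iteration 4:
  c_4 = (1.608750 + 1.865000)/2 = 1.736875
  f(c_4) = f(1.736875) = 0.136987
  f(a) × f(c) < 0, new interval: [1.608750, 1.736875]

After 4 iteration(s), the approximation is c_4 = 1.736875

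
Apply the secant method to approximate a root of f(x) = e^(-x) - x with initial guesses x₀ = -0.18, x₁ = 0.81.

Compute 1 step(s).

f(x) = e^(-x) - x
x₀ = -0.18, x₁ = 0.81

Secant formula: x_{n+1} = x_n - f(x_n)(x_n - x_{n-1})/(f(x_n) - f(x_{n-1}))

Iteration 1:
  f(-0.180000) = 1.377217
  f(0.810000) = -0.365142
  x_2 = 0.810000 - (-0.365142)×(0.810000 - (-0.180000))/(-0.365142 - 1.377217)
       = 0.602528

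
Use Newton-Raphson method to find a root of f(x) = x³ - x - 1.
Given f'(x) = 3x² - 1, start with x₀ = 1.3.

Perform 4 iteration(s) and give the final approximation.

f(x) = x³ - x - 1
f'(x) = 3x² - 1
x₀ = 1.3

Newton-Raphson formula: x_{n+1} = x_n - f(x_n)/f'(x_n)

Iteration 1:
  f(1.300000) = -0.103000
  f'(1.300000) = 4.070000
  x_1 = 1.300000 - (-0.103000)/4.070000 = 1.325307
Iteration 2:
  f(1.325307) = 0.002514
  f'(1.325307) = 4.269317
  x_2 = 1.325307 - 0.002514/4.269317 = 1.324718
Iteration 3:
  f(1.324718) = 0.000001
  f'(1.324718) = 4.264636
  x_3 = 1.324718 - 0.000001/4.264636 = 1.324718
Iteration 4:
  f(1.324718) = 0.000000
  f'(1.324718) = 4.264633
  x_4 = 1.324718 - 0.000000/4.264633 = 1.324718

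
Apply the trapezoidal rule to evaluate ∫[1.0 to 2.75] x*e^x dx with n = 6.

f(x) = x*e^x
a = 1.0, b = 2.75, n = 6
h = (b - a)/n = 0.291667

Trapezoidal rule: (h/2)[f(x₀) + 2f(x₁) + 2f(x₂) + ... + f(xₙ)]

x_0 = 1.0000, f(x_0) = 2.718282, coefficient = 1
x_1 = 1.2917, f(x_1) = 4.700176, coefficient = 2
x_2 = 1.5833, f(x_2) = 7.712679, coefficient = 2
x_3 = 1.8750, f(x_3) = 12.226536, coefficient = 2
x_4 = 2.1667, f(x_4) = 18.913133, coefficient = 2
x_5 = 2.4583, f(x_5) = 28.726411, coefficient = 2
x_6 = 2.7500, f(x_6) = 43.017238, coefficient = 1

I ≈ (0.291667/2) × 190.293391 = 27.751120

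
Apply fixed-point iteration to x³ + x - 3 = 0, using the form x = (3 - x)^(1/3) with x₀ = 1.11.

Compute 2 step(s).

Equation: x³ + x - 3 = 0
Fixed-point form: x = (3 - x)^(1/3)
x₀ = 1.11

x_1 = g(1.110000) = 1.236386
x_2 = g(1.236386) = 1.208188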